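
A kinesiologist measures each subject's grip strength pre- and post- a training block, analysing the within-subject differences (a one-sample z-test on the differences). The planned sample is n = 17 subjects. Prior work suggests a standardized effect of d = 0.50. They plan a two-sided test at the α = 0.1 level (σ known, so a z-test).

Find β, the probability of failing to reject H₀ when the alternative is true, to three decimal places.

β ≈ 0.338

Noncentrality parameter: δ = d·√n = 0.50 × √17 = 2.0616
Critical value for a two-sided test at α = 0.1: z_{α/2} = 1.645.
Power = Φ(δ − 1.645) + Φ(−δ − 1.645) = Φ(0.417) + Φ(-3.706) = 0.6616 + 0.0001 = 0.6617.
Type II error: β = 1 − power = 1 − 0.6617 = 0.3383.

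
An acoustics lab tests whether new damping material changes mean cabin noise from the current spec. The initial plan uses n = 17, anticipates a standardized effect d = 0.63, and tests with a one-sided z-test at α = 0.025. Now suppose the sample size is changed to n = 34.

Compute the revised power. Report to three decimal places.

Power ≈ 0.957

With n = 34: δ = d·√n = 0.63 × √34 = 3.6735. Critical value z_{0.025} = 1.960.
Revised power = Φ(δ − 1.960) = Φ(1.714) = 0.9567.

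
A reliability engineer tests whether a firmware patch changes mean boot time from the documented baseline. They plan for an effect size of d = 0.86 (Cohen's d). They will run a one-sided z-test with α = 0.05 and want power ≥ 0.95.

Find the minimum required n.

Set Φ(δ − 1.645) = 0.95; then δ − 1.645 = Φ⁻¹(0.95) = 1.645, giving δ = 3.290.
δ = d·√n ⇒ n = (δ/d)² = (3.290 / 0.86)² = 14.63.
Round up to the next whole unit.

n = 15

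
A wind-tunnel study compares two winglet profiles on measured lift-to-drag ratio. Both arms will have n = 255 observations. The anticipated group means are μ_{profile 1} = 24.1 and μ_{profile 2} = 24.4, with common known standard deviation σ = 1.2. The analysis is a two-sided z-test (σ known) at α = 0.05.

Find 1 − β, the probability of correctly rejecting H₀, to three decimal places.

Power ≈ 0.806

Standardized effect: d = |μ_{profile 1} − μ_{profile 2}| / σ = |24.1 − 24.4| / 1.2 = 0.2500
Noncentrality parameter: δ = d·√(n/2) = 0.2500 × √(255/2) = 2.8229
Two-sided α = 0.05 → critical value z_{0.025} = 1.960.
Power = Φ(δ − 1.960) + Φ(−δ − 1.960) = Φ(0.863) + Φ(-4.783) = 0.8059 + 0.0000 = 0.8059.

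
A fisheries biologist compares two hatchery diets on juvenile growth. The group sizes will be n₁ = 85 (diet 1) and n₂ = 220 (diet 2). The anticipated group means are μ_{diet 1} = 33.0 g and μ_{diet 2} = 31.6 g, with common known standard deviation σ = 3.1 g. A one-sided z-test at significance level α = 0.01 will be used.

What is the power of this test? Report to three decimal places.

Standardized effect: d = |μ_{diet 1} − μ_{diet 2}| / σ = |33.0 − 31.6| / 3.1 = 0.4516
Noncentrality parameter: δ = d / √(1/n₁ + 1/n₂) = 0.4516 / √(1/85 + 1/220) = 3.5362
Critical value for a one-sided test at α = 0.01: z_α = 2.326.
Power = P(Z > 2.326 − δ) = Φ(1.210) = 0.8868.

Power ≈ 0.887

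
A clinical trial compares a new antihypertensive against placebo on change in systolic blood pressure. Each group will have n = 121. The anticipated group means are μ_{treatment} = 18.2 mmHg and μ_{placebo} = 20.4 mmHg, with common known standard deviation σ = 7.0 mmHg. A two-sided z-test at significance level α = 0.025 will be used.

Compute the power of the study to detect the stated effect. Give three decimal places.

Power ≈ 0.580

Standardized effect: d = |μ_{treatment} − μ_{placebo}| / σ = |18.2 − 20.4| / 7.0 = 0.3143
Noncentrality parameter: δ = d·√(n/2) = 0.3143 × √(121/2) = 2.4446
Two-sided α = 0.025 → critical value z_{0.0125} = 2.241.
Power = Φ(δ − 2.241) + Φ(−δ − 2.241) = Φ(0.203) + Φ(-4.686) = 0.5805 + 0.0000 = 0.5805.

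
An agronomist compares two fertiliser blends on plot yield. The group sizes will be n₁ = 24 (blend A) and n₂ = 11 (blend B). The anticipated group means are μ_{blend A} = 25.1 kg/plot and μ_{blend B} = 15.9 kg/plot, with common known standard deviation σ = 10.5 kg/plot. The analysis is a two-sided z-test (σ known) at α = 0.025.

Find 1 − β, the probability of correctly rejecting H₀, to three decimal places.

Standardized effect: d = |μ_{blend A} − μ_{blend B}| / σ = |25.1 − 15.9| / 10.5 = 0.8762
Noncentrality parameter: δ = d / √(1/n₁ + 1/n₂) = 0.8762 / √(1/24 + 1/11) = 2.4064
Two-sided α = 0.025 → critical value z_{0.0125} = 2.241.
Power = Φ(δ − 2.241) + Φ(−δ − 2.241) = Φ(0.165) + Φ(-4.648) = 0.5655 + 0.0000 = 0.5655.

Power ≈ 0.566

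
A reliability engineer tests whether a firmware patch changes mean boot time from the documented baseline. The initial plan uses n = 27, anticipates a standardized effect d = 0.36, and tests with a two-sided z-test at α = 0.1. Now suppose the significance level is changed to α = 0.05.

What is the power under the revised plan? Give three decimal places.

Power ≈ 0.464

δ = d·√n = 0.36 × √27 = 1.8706 (unchanged). New critical value: z_{0.025} = 1.960.
Revised power = Φ(δ − 1.960) + Φ(−δ − 1.960) = Φ(-0.089) + Φ(-3.831) = 0.4644 + 0.0001 = 0.4645.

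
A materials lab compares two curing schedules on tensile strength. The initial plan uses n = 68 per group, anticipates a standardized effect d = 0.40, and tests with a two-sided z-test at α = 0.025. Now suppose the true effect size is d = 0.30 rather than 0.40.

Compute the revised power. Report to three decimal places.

With d = 0.30: δ = d·√(n/2) = 0.30 × √(68/2) = 1.7493. Critical value z_{0.0125} = 2.241.
Revised power = Φ(δ − 2.241) + Φ(−δ − 2.241) = Φ(-0.492) + Φ(-3.991) = 0.3113 + 0.0000 = 0.3114.

Power ≈ 0.311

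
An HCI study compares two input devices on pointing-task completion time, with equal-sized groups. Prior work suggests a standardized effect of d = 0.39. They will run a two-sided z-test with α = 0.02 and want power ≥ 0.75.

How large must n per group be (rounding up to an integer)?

For power 0.75 need Φ(δ − z_{0.01}) = 0.75, so δ = z_{0.01} + z_{0.25} = 2.326 + 0.674 = 3.001.
(The Φ(−δ − z_{α/2}) term is vanishingly small for δ > 0 and is dropped in the standard sample-size formula.)
δ = d·√(n/2) ⇒ n = 2(δ/d)² = 2 × (3.001 / 0.39)² = 118.41.
Rounding up, n = 119 per group.

n = 119 per group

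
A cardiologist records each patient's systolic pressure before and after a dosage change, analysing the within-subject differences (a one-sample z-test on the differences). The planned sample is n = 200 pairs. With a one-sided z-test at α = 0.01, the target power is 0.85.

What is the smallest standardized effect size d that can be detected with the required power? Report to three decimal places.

d ≈ 0.238

Required noncentrality: δ = z_{0.01} + z_{0.15} = 2.326 + 1.036 = 3.363.
δ = d·√n ⇒ d = δ/√n = 3.363/√200 = 0.2378.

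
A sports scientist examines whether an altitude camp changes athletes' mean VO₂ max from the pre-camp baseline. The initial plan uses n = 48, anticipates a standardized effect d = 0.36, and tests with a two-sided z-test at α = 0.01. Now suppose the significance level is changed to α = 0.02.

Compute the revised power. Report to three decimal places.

Power ≈ 0.567

δ = d·√n = 0.36 × √48 = 2.4942 (unchanged). New critical value: z_{0.01} = 2.326.
Revised power = Φ(δ − 2.326) + Φ(−δ − 2.326) = Φ(0.168) + Φ(-4.821) = 0.5666 + 0.0000 = 0.5666.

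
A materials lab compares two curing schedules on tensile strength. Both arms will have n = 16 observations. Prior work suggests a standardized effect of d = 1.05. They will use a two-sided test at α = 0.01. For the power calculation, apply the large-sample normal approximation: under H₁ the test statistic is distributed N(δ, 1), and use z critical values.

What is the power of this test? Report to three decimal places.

Power ≈ 0.653

Noncentrality parameter: δ = d·√(n/2) = 1.05 × √(16/2) = 2.9698
Critical value for a two-sided test at α = 0.01: z_{α/2} = 2.576.
Power = Φ(δ − 2.576) + Φ(−δ − 2.576) = Φ(0.394) + Φ(-5.546) = 0.6532 + 0.0000 = 0.6532.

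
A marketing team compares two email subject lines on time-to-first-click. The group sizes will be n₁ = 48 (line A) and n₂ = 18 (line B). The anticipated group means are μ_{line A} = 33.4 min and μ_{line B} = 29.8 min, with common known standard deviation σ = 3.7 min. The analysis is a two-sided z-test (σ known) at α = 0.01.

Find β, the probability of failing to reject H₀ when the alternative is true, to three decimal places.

β ≈ 0.172

Standardized effect: d = |μ_{line A} − μ_{line B}| / σ = |33.4 − 29.8| / 3.7 = 0.9730
Noncentrality parameter: δ = d / √(1/n₁ + 1/n₂) = 0.9730 / √(1/48 + 1/18) = 3.5203
Two-sided α = 0.01 → critical value z_{0.005} = 2.576.
Power = Φ(δ − 2.576) + Φ(−δ − 2.576) = Φ(0.945) + Φ(-6.096) = 0.8275 + 0.0000 = 0.8275.
Type II error: β = 1 − power = 1 − 0.8275 = 0.1725.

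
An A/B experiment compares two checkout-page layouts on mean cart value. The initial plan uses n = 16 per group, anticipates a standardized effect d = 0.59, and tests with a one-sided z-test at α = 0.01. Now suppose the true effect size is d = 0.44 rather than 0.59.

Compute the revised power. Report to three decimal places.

With d = 0.44: δ = d·√(n/2) = 0.44 × √(16/2) = 1.2445. Critical value z_{0.01} = 2.326.
Revised power = Φ(δ − 2.326) = Φ(-1.082) = 0.1397.

Power ≈ 0.140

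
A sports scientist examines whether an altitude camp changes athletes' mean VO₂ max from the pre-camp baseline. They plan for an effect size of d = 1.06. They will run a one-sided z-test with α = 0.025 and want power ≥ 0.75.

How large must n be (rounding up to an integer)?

Set Φ(δ − 1.960) = 0.75; then δ − 1.960 = Φ⁻¹(0.75) = 0.674, giving δ = 2.634.
δ = d·√n ⇒ n = (δ/d)² = (2.634 / 1.06)² = 6.18.
Rounding up, n = 7.

n = 7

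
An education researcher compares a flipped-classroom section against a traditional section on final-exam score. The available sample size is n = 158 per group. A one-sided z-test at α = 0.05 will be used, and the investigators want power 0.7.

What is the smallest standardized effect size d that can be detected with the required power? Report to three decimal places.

d ≈ 0.244

Need Φ(δ − 1.645) = 0.7, so δ = 1.645 + 0.524 = 2.169.
δ = d·√(n/2) ⇒ d = δ/√(n/2) = 2.169/√(158/2) = 0.2441.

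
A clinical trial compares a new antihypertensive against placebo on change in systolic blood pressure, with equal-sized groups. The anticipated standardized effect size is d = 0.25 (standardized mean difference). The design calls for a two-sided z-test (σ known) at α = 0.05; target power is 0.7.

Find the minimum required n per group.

Set Φ(δ − 1.960) = 0.7; then δ − 1.960 = Φ⁻¹(0.7) = 0.524, giving δ = 2.484.
(For δ > 0 the lower-tail rejection region contributes negligibly to power, so the one-term inversion is standard.)
δ = d·√(n/2) ⇒ n = 2(δ/d)² = 2 × (2.484 / 0.25)² = 197.51.
Round up to the next whole unit.

n = 198 per group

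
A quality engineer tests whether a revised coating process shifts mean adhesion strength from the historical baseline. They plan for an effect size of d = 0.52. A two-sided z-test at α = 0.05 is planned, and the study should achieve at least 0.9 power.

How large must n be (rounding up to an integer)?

Set Φ(δ − 1.960) = 0.9; then δ − 1.960 = Φ⁻¹(0.9) = 1.282, giving δ = 3.242.
(For δ > 0 the lower-tail rejection region contributes negligibly to power, so the one-term inversion is standard.)
δ = d·√n ⇒ n = (δ/d)² = (3.242 / 0.52)² = 38.86.
Round up to the next whole unit.

n = 39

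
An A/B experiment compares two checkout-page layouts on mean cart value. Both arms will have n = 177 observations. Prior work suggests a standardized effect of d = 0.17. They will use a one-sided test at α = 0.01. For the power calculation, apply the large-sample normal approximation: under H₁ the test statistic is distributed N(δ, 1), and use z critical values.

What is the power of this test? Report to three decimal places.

Noncentrality parameter: δ = d·√(n/2) = 0.17 × √(177/2) = 1.5993
Critical value for a one-sided test at α = 0.01: z_α = 2.326.
Power = P(Z > 2.326 − δ) = Φ(-0.727) = 0.2336.

Power ≈ 0.234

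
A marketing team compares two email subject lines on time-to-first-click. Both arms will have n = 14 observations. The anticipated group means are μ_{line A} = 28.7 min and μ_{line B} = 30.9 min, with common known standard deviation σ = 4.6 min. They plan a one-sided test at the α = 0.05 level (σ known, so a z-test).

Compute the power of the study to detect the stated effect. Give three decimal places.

Power ≈ 0.352

Standardized effect: d = |μ_{line A} − μ_{line B}| / σ = |28.7 − 30.9| / 4.6 = 0.4783
Noncentrality parameter: δ = d·√(n/2) = 0.4783 × √(14/2) = 1.2654
Critical value for a one-sided test at α = 0.05: z_α = 1.645.
Power = P(Z > 1.645 − δ) = Φ(-0.379) = 0.3522.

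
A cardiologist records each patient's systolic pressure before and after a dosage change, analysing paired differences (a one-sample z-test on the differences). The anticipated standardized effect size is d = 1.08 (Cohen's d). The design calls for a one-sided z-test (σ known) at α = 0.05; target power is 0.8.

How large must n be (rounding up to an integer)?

n = 6

For power 0.8 need Φ(δ − z_{0.05}) = 0.8, so δ = z_{0.05} + z_{0.20} = 1.645 + 0.842 = 2.486.
δ = d·√n ⇒ n = (δ/d)² = (2.486 / 1.08)² = 5.30.
Round up to the next whole unit.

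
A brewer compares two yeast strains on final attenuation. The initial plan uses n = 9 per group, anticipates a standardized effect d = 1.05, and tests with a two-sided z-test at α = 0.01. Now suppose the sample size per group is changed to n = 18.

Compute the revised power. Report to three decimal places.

Power ≈ 0.717

With n = 18 per group: δ = d·√(n/2) = 1.05 × √(18/2) = 3.1500. Critical value z_{0.005} = 2.576.
Revised power = Φ(δ − 2.576) + Φ(−δ − 2.576) = Φ(0.574) + Φ(-5.726) = 0.7171 + 0.0000 = 0.7171.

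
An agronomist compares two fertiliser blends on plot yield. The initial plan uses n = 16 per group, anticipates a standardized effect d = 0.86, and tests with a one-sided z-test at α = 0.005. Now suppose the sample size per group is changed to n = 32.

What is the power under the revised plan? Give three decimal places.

With n = 32 per group: δ = d·√(n/2) = 0.86 × √(32/2) = 3.4400. Critical value z_{0.005} = 2.576.
Revised power = Φ(δ − 2.576) = Φ(0.864) = 0.8063.

Power ≈ 0.806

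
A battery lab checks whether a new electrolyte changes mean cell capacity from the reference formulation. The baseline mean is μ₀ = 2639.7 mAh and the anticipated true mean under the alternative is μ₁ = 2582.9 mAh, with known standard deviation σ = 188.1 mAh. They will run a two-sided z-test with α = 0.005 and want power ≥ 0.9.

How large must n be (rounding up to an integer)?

Standardized effect: d = |μ₁ − μ₀| / σ = |2582.9 − 2639.7| / 188.1 = 0.3020
Set Φ(δ − 2.807) = 0.9; then δ − 2.807 = Φ⁻¹(0.9) = 1.282, giving δ = 4.089.
(Ignoring the negligible lower-tail rejection probability gives the usual closed-form inversion.)
δ = d·√n ⇒ n = (δ/d)² = (4.089 / 0.3020)² = 183.33.
Round up to the next whole unit.

n = 184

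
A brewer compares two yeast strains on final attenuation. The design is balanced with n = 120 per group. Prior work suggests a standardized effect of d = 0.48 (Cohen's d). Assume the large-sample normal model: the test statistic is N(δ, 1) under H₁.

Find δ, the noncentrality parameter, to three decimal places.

The noncentrality parameter scales effect size by the design's sample-size factor: δ = d·√(n/2) = 0.48 × √(120/2) = 3.7181

δ ≈ 3.718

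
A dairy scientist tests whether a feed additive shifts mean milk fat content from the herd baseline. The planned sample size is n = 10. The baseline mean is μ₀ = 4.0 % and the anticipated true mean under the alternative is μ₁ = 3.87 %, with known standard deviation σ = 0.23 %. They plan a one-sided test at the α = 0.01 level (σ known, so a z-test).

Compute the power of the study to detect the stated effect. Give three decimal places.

Standardized effect: d = |μ₁ − μ₀| / σ = |3.87 − 4.0| / 0.23 = 0.5652
Noncentrality parameter: λ = d·√n = 0.5652 × √10 = 1.7874
One-sided α = 0.01 → critical value z_{0.01} = 2.326.
Power = P(Z > 2.326 − λ) = Φ(-0.539) = 0.2950.

Power ≈ 0.295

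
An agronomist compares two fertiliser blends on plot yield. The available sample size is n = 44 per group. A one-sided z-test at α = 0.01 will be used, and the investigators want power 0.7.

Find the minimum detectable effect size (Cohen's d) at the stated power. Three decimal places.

Required noncentrality: δ = z_{0.01} + z_{0.30} = 2.326 + 0.524 = 2.851.
δ = d·√(n/2) ⇒ d = δ/√(n/2) = 2.851/√(44/2) = 0.6078.

d ≈ 0.608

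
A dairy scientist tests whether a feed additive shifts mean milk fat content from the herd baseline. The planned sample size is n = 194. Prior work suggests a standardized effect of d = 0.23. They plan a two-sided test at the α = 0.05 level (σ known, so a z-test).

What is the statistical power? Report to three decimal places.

Noncentrality parameter: λ = d·√n = 0.23 × √194 = 3.2035
Two-sided α = 0.05 → critical value z_{0.025} = 1.960.
Power = Φ(λ − 1.960) + Φ(−λ − 1.960) = Φ(1.244) + Φ(-5.163) = 0.8932 + 0.0000 = 0.8932.

Power ≈ 0.893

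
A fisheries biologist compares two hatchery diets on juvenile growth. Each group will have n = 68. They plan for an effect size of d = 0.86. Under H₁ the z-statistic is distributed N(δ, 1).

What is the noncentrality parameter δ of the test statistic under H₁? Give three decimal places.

δ = d·√(n/2) = 0.86 × √(68/2) = 5.0146

δ ≈ 5.015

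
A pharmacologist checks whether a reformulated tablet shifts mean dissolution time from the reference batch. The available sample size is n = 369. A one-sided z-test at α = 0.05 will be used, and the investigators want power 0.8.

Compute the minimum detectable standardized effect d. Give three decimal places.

d ≈ 0.129

Need Φ(δ − 1.645) = 0.8, so δ = 1.645 + 0.842 = 2.486.
δ = d·√n ⇒ d = δ/√n = 2.486/√369 = 0.1294.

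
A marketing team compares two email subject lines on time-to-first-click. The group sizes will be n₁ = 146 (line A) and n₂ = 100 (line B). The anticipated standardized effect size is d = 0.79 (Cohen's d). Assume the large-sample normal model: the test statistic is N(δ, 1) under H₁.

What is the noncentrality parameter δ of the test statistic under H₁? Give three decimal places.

δ = d / √(1/n₁ + 1/n₂) = 0.79 / √(1/146 + 1/100) = 6.0861

δ ≈ 6.086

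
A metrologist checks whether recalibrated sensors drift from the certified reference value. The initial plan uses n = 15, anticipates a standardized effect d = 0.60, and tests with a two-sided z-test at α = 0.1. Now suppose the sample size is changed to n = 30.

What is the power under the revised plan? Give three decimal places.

Power ≈ 0.950

With n = 30: δ = d·√n = 0.60 × √30 = 3.2863. Critical value z_{0.05} = 1.645.
Revised power = Φ(δ − 1.645) + Φ(−δ − 1.645) = Φ(1.641) + Φ(-4.931) = 0.9497 + 0.0000 = 0.9497.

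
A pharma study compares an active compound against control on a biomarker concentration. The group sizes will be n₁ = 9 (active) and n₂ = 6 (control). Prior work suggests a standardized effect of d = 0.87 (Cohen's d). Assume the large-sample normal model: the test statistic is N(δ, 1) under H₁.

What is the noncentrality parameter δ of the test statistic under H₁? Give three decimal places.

The noncentrality parameter scales effect size by the design's sample-size factor: δ = d / √(1/n₁ + 1/n₂) = 0.87 / √(1/9 + 1/6) = 1.6507

δ ≈ 1.651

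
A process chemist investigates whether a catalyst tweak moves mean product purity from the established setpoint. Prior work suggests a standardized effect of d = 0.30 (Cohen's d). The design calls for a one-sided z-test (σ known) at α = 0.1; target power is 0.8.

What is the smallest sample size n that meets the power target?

n = 51

For power 0.8 need Φ(δ − z_{0.1}) = 0.8, so δ = z_{0.1} + z_{0.20} = 1.282 + 0.842 = 2.123.
δ = d·√n ⇒ n = (δ/d)² = (2.123 / 0.30)² = 50.09.
Rounding up, n = 51.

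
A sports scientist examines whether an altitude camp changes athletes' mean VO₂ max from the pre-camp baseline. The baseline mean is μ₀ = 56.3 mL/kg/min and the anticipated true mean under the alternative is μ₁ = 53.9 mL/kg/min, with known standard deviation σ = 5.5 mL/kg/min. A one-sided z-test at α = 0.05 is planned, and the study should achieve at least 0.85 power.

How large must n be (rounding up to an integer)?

Standardized effect: d = |μ₁ − μ₀| / σ = |53.9 − 56.3| / 5.5 = 0.4364
For power 0.85 need Φ(δ − z_{0.05}) = 0.85, so δ = z_{0.05} + z_{0.15} = 1.645 + 1.036 = 2.681.
δ = d·√n ⇒ n = (δ/d)² = (2.681 / 0.4364)² = 37.76.
Rounding up, n = 38.

n = 38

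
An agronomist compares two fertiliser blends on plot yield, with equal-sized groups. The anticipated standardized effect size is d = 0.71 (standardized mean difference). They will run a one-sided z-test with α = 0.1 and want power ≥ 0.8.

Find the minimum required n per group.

n = 18 per group

For power 0.8 need Φ(δ − z_{0.1}) = 0.8, so δ = z_{0.1} + z_{0.20} = 1.282 + 0.842 = 2.123.
δ = d·√(n/2) ⇒ n = 2(δ/d)² = 2 × (2.123 / 0.71)² = 17.88.
Rounding up, n = 18 per group.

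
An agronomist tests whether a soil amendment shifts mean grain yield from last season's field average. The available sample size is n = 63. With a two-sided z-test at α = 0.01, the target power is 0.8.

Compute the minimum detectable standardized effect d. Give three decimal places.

Need Φ(δ − 2.576) = 0.8, so δ = 2.576 + 0.842 = 3.417.
(The second rejection-region term Φ(−δ − z_{α/2}) is negligible and dropped.)
δ = d·√n ⇒ d = δ/√n = 3.417/√63 = 0.4306.

d ≈ 0.431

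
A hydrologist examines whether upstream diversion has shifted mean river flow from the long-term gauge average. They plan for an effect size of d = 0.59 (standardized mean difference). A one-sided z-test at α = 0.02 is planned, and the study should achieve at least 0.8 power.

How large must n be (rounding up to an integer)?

Set Φ(δ − 2.054) = 0.8; then δ − 2.054 = Φ⁻¹(0.8) = 0.842, giving δ = 2.895.
δ = d·√n ⇒ n = (δ/d)² = (2.895 / 0.59)² = 24.08.
Rounding up, n = 25.

n = 25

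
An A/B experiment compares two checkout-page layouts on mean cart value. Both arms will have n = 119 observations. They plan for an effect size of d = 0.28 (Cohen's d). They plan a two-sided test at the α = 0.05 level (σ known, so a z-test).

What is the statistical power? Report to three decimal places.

Noncentrality parameter: δ = d·√(n/2) = 0.28 × √(119/2) = 2.1598
Two-sided α = 0.05 → critical value z_{0.025} = 1.960.
Power = Φ(δ − 1.960) + Φ(−δ − 1.960) = Φ(0.200) + Φ(-4.120) = 0.5792 + 0.0000 = 0.5792.

Power ≈ 0.579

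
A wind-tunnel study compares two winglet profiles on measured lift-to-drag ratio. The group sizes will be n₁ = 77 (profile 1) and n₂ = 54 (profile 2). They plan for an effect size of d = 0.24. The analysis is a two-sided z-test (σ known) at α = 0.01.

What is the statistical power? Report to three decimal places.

Noncentrality parameter: δ = d / √(1/n₁ + 1/n₂) = 0.24 / √(1/77 + 1/54) = 1.3521
Two-sided α = 0.01 → critical value z_{0.005} = 2.576.
Power = Φ(δ − 2.576) + Φ(−δ − 2.576) = Φ(-1.224) + Φ(-3.928) = 0.1105 + 0.0000 = 0.1106.

Power ≈ 0.111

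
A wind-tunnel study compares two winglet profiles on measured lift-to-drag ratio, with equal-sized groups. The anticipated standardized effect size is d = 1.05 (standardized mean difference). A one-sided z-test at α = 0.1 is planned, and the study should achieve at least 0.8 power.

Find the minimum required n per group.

For power 0.8 need Φ(δ − z_{0.1}) = 0.8, so δ = z_{0.1} + z_{0.20} = 1.282 + 0.842 = 2.123.
δ = d·√(n/2) ⇒ n = 2(δ/d)² = 2 × (2.123 / 1.05)² = 8.18.
Round up to the next whole unit.

n = 9 per group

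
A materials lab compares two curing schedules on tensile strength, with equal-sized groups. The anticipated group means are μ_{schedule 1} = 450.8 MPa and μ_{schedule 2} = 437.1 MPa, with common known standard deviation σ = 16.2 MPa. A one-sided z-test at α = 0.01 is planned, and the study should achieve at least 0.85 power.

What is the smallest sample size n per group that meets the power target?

Standardized effect: d = |μ_{schedule 1} − μ_{schedule 2}| / σ = |450.8 − 437.1| / 16.2 = 0.8457
Set Φ(δ − 2.326) = 0.85; then δ − 2.326 = Φ⁻¹(0.85) = 1.036, giving δ = 3.363.
δ = d·√(n/2) ⇒ n = 2(δ/d)² = 2 × (3.363 / 0.8457)² = 31.62.
Rounding up, n = 32 per group.

n = 32 per group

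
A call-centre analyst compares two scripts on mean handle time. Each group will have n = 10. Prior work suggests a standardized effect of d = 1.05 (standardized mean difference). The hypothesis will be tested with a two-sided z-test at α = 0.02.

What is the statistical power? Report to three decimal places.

Noncentrality parameter: δ = d·√(n/2) = 1.05 × √(10/2) = 2.3479
Two-sided α = 0.02 → critical value z_{0.01} = 2.326.
Power = Φ(δ − 2.326) + Φ(−δ − 2.326) = Φ(0.022) + Φ(-4.674) = 0.5086 + 0.0000 = 0.5086.

Power ≈ 0.509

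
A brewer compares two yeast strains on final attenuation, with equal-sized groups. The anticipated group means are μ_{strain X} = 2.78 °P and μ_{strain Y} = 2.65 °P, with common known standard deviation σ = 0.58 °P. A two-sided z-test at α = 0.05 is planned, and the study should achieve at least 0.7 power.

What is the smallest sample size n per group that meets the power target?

n = 246 per group

Standardized effect: d = |μ_{strain X} − μ_{strain Y}| / σ = |2.78 − 2.65| / 0.58 = 0.2241
For power 0.7 need Φ(δ − z_{0.025}) = 0.7, so δ = z_{0.025} + z_{0.30} = 1.960 + 0.524 = 2.484.
(For δ > 0 the lower-tail rejection region contributes negligibly to power, so the one-term inversion is standard.)
δ = d·√(n/2) ⇒ n = 2(δ/d)² = 2 × (2.484 / 0.2241)² = 245.71.
Rounding up, n = 246 per group.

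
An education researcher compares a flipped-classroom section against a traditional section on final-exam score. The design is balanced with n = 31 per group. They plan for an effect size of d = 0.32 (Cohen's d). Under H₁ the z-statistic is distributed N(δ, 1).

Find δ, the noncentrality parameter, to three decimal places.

δ = d·√(n/2) = 0.32 × √(31/2) = 1.2598

δ ≈ 1.260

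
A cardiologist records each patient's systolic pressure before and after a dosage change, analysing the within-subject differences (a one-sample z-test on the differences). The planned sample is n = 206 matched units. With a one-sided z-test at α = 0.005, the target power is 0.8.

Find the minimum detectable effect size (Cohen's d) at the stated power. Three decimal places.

d ≈ 0.238

Need Φ(δ − 2.576) = 0.8, so δ = 2.576 + 0.842 = 3.417.
δ = d·√n ⇒ d = δ/√n = 3.417/√206 = 0.2381.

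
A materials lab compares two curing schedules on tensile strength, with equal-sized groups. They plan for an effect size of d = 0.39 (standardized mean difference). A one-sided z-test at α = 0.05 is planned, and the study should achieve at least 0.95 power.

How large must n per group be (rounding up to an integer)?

n = 143 per group

Set Φ(δ − 1.645) = 0.95; then δ − 1.645 = Φ⁻¹(0.95) = 1.645, giving δ = 3.290.
δ = d·√(n/2) ⇒ n = 2(δ/d)² = 2 × (3.290 / 0.39)² = 142.30.
Round up to the next whole unit.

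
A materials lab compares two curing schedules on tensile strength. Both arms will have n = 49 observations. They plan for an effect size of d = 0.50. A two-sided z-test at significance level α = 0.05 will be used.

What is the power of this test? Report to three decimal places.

Power ≈ 0.697

Noncentrality parameter: δ = d·√(n/2) = 0.50 × √(49/2) = 2.4749
Critical value for a two-sided test at α = 0.05: z_{α/2} = 1.960.
Power = Φ(δ − 1.960) + Φ(−δ − 1.960) = Φ(0.515) + Φ(-4.435) = 0.6967 + 0.0000 = 0.6967.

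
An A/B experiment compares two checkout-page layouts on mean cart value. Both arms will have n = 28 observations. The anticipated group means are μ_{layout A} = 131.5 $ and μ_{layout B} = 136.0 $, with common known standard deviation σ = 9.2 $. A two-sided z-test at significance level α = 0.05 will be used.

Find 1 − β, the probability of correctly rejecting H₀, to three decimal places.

Standardized effect: d = |μ_{layout A} − μ_{layout B}| / σ = |131.5 − 136.0| / 9.2 = 0.4891
Noncentrality parameter: δ = d·√(n/2) = 0.4891 × √(28/2) = 1.8302
Two-sided α = 0.05 → critical value z_{0.025} = 1.960.
Power = Φ(δ − 1.960) + Φ(−δ − 1.960) = Φ(-0.130) + Φ(-3.790) = 0.4484 + 0.0001 = 0.4484.

Power ≈ 0.448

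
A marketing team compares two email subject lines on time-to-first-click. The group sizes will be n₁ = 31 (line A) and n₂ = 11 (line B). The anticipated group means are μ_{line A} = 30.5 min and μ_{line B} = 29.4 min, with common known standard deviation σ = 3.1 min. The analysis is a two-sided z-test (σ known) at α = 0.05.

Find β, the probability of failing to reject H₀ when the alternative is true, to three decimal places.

Standardized effect: d = |μ_{line A} − μ_{line B}| / σ = |30.5 − 29.4| / 3.1 = 0.3548
Noncentrality parameter: δ = d / √(1/n₁ + 1/n₂) = 0.3548 / √(1/31 + 1/11) = 1.0111
Two-sided α = 0.05 → critical value z_{0.025} = 1.960.
Power = Φ(δ − 1.960) + Φ(−δ − 1.960) = Φ(-0.949) + Φ(-2.971) = 0.1713 + 0.0015 = 0.1728.
Type II error: β = 1 − power = 1 − 0.1728 = 0.8272.

β ≈ 0.827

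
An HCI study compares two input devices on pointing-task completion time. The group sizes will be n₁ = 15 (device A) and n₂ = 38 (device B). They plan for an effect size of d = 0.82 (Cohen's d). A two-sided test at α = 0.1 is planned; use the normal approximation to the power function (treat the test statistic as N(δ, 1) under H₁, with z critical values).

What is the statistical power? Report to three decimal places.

Noncentrality parameter: δ = d / √(1/n₁ + 1/n₂) = 0.82 / √(1/15 + 1/38) = 2.6891
Critical value for a two-sided test at α = 0.1: z_{α/2} = 1.645.
Power = Φ(δ − 1.645) + Φ(−δ − 1.645) = Φ(1.044) + Φ(-4.334) = 0.8518 + 0.0000 = 0.8518.

Power ≈ 0.852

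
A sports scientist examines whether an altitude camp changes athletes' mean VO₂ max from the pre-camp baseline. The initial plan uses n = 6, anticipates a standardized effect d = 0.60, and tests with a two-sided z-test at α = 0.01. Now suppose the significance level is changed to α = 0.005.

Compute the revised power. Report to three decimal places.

Power ≈ 0.091

δ = d·√n = 0.60 × √6 = 1.4697 (unchanged). New critical value: z_{0.0025} = 2.807.
Revised power = Φ(δ − 2.807) + Φ(−δ − 2.807) = Φ(-1.337) + Φ(-4.277) = 0.0906 + 0.0000 = 0.0906.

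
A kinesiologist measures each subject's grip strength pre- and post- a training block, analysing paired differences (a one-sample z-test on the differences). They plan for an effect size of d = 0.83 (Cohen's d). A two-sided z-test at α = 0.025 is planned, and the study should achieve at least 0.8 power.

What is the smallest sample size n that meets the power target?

n = 14

For power 0.8 need Φ(δ − z_{0.0125}) = 0.8, so δ = z_{0.0125} + z_{0.20} = 2.241 + 0.842 = 3.083.
(Ignoring the negligible lower-tail rejection probability gives the usual closed-form inversion.)
δ = d·√n ⇒ n = (δ/d)² = (3.083 / 0.83)² = 13.80.
Round up to the next whole unit.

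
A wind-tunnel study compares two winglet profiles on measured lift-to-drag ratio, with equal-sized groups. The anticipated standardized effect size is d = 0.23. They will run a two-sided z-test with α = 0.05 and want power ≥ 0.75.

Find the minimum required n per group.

n = 263 per group

For power 0.75 need Φ(δ − z_{0.025}) = 0.75, so δ = z_{0.025} + z_{0.25} = 1.960 + 0.674 = 2.634.
(For δ > 0 the lower-tail rejection region contributes negligibly to power, so the one-term inversion is standard.)
δ = d·√(n/2) ⇒ n = 2(δ/d)² = 2 × (2.634 / 0.23)² = 262.39.
Round up to the next whole unit.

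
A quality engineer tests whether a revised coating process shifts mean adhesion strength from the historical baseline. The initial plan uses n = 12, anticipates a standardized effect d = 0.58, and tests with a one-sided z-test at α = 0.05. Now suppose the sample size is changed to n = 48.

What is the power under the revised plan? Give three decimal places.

Power ≈ 0.991

With n = 48: δ = d·√n = 0.58 × √48 = 4.0184. Critical value z_{0.05} = 1.645.
Revised power = P(Z > 1.645 − δ) = Φ(2.374) = 0.9912.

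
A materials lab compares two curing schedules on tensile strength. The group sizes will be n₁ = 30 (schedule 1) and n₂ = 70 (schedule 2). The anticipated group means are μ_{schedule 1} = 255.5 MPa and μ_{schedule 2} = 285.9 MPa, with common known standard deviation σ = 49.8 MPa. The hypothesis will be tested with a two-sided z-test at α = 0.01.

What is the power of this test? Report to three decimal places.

Power ≈ 0.588

Standardized effect: d = |μ_{schedule 1} − μ_{schedule 2}| / σ = |255.5 − 285.9| / 49.8 = 0.6104
Noncentrality parameter: δ = d / √(1/n₁ + 1/n₂) = 0.6104 / √(1/30 + 1/70) = 2.7974
Critical value for a two-sided test at α = 0.01: z_{α/2} = 2.576.
Power = Φ(δ − 2.576) + Φ(−δ − 2.576) = Φ(0.222) + Φ(-5.373) = 0.5877 + 0.0000 = 0.5877.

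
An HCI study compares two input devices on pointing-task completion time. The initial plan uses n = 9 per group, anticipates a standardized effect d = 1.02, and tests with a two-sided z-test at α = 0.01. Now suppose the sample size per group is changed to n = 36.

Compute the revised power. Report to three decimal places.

Power ≈ 0.960

With n = 36 per group: δ = d·√(n/2) = 1.02 × √(36/2) = 4.3275. Critical value z_{0.005} = 2.576.
Revised power = Φ(δ − 2.576) + Φ(−δ − 2.576) = Φ(1.752) + Φ(-6.903) = 0.9601 + 0.0000 = 0.9601.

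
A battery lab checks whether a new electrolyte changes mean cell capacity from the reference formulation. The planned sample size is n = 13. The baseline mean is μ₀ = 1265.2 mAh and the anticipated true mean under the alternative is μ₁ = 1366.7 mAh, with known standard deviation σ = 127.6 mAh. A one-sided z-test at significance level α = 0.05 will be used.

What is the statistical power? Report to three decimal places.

Power ≈ 0.889

Standardized effect: d = |μ₁ − μ₀| / σ = |1366.7 − 1265.2| / 127.6 = 0.7955
Noncentrality parameter: δ = d·√n = 0.7955 × √13 = 2.8681
One-sided α = 0.05 → critical value z_{0.05} = 1.645.
Power = P(Z > 1.645 − δ) = Φ(1.223) = 0.8894.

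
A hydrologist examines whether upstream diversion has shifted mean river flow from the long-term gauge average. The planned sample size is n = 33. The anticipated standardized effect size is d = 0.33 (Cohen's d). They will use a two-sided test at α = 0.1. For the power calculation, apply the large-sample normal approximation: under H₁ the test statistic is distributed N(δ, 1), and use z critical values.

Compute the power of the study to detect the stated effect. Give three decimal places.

Noncentrality parameter: δ = d·√n = 0.33 × √33 = 1.8957
Two-sided α = 0.1 → critical value z_{0.05} = 1.645.
Power = Φ(δ − 1.645) + Φ(−δ − 1.645) = Φ(0.251) + Φ(-3.541) = 0.5990 + 0.0002 = 0.5992.

Power ≈ 0.599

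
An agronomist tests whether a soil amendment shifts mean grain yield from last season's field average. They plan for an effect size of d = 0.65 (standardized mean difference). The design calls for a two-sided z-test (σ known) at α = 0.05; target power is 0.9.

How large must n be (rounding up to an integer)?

Set Φ(δ − 1.960) = 0.9; then δ − 1.960 = Φ⁻¹(0.9) = 1.282, giving δ = 3.242.
(Ignoring the negligible lower-tail rejection probability gives the usual closed-form inversion.)
δ = d·√n ⇒ n = (δ/d)² = (3.242 / 0.65)² = 24.87.
Rounding up, n = 25.

n = 25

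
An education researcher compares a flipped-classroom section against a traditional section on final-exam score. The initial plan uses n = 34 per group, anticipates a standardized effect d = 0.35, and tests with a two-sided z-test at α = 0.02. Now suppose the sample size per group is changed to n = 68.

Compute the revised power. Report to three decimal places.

With n = 68 per group: δ = d·√(n/2) = 0.35 × √(68/2) = 2.0408. Critical value z_{0.01} = 2.326.
Revised power = Φ(δ − 2.326) + Φ(−δ − 2.326) = Φ(-0.286) + Φ(-4.367) = 0.3876 + 0.0000 = 0.3876.

Power ≈ 0.388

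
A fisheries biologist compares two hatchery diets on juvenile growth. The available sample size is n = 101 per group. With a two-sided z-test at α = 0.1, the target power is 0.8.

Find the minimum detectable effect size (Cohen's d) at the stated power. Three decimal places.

d ≈ 0.350

Required noncentrality: δ = z_{0.05} + z_{0.20} = 1.645 + 0.842 = 2.486.
(The second rejection-region term Φ(−δ − z_{α/2}) is negligible and dropped.)
δ = d·√(n/2) ⇒ d = δ/√(n/2) = 2.486/√(101/2) = 0.3499.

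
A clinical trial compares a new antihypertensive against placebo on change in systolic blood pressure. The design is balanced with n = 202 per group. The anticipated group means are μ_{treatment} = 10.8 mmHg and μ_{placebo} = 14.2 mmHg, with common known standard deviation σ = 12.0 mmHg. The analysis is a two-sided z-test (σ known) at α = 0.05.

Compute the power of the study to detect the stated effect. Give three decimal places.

Power ≈ 0.813

Standardized effect: d = |μ_{treatment} − μ_{placebo}| / σ = |10.8 − 14.2| / 12.0 = 0.2833
Noncentrality parameter: δ = d·√(n/2) = 0.2833 × √(202/2) = 2.8475
Two-sided α = 0.05 → critical value z_{0.025} = 1.960.
Power = Φ(δ − 1.960) + Φ(−δ − 1.960) = Φ(0.888) + Φ(-4.807) = 0.8126 + 0.0000 = 0.8126.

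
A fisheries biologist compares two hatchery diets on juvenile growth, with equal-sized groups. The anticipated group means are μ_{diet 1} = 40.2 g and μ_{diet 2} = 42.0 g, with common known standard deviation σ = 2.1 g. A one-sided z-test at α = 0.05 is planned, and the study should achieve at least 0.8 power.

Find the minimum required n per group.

n = 17 per group

Standardized effect: d = |μ_{diet 1} − μ_{diet 2}| / σ = |40.2 − 42.0| / 2.1 = 0.8571
For power 0.8 need Φ(δ − z_{0.05}) = 0.8, so δ = z_{0.05} + z_{0.20} = 1.645 + 0.842 = 2.486.
δ = d·√(n/2) ⇒ n = 2(δ/d)² = 2 × (2.486 / 0.8571)² = 16.83.
Rounding up, n = 17 per group.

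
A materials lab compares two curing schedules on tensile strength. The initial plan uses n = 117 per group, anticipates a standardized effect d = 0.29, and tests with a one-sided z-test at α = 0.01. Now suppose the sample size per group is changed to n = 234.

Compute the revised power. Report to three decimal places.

With n = 234 per group: δ = d·√(n/2) = 0.29 × √(234/2) = 3.1368. Critical value z_{0.01} = 2.326.
Revised power = P(Z > 2.326 − δ) = Φ(0.810) = 0.7912.

Power ≈ 0.791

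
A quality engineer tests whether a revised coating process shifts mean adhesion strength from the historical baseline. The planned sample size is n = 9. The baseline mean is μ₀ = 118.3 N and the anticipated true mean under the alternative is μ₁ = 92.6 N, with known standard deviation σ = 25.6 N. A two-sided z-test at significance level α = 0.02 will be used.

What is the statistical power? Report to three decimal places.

Standardized effect: d = |μ₁ − μ₀| / σ = |92.6 − 118.3| / 25.6 = 1.0039
Noncentrality parameter: δ = d·√n = 1.0039 × √9 = 3.0117
Critical value for a two-sided test at α = 0.02: z_{α/2} = 2.326.
Power = Φ(δ − 2.326) + Φ(−δ − 2.326) = Φ(0.685) + Φ(-5.338) = 0.7534 + 0.0000 = 0.7534.

Power ≈ 0.753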